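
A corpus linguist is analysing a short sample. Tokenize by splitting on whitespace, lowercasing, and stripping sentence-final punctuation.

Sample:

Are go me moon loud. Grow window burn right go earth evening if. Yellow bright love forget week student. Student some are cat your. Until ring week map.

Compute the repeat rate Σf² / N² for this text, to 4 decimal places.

0.0459

Frequencies: are:2, go:2, week:2, student:2, me:1, moon:1, loud:1, grow:1, window:1, burn:1, right:1, earth:1, evening:1, if:1, yellow:1, bright:1, love:1, forget:1, some:1, cat:1, … (4 more, each freq 1)
Σf² = 36; N² = 784
Repeat rate = 36 / 784 = 0.0459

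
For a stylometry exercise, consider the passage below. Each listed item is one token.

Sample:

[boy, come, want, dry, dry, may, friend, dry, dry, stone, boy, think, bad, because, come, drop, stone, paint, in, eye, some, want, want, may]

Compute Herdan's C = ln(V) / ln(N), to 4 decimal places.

N = 24, V = 15.
ln(V) = 2.708050, ln(N) = 3.178054
C = 2.708050 / 3.178054 = 0.8521

0.8521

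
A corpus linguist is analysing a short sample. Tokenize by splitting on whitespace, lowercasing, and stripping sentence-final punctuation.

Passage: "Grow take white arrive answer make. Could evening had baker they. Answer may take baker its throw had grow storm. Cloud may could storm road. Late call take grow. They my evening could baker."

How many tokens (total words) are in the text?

34

Tokens: grow, take, white, arrive, answer, make, could, evening, had, baker, they, answer, may, take, baker, its, throw, had, grow, storm, cloud, may, could, storm, road, late, call, take, grow, they, my, evening, could, baker
N = 34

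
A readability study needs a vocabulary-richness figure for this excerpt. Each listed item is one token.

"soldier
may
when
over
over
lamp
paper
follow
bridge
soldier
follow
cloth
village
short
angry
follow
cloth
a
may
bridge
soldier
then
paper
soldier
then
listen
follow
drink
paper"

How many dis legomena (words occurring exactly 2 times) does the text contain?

Frequencies: soldier:4, follow:4, paper:3, may:2, over:2, bridge:2, cloth:2, then:2, when:1, lamp:1, village:1, short:1, angry:1, a:1, listen:1, drink:1
Words with frequency 2: bridge, cloth, may, over, then

5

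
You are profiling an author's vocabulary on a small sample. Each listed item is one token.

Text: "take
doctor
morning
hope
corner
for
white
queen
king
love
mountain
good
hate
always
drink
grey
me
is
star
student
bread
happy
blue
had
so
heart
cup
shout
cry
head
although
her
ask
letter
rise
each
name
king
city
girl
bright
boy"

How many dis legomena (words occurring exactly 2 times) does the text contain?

Frequencies: king:2, take:1, doctor:1, morning:1, hope:1, corner:1, for:1, white:1, queen:1, love:1, mountain:1, good:1, hate:1, always:1, drink:1, grey:1, me:1, is:1, star:1, student:1, … (21 more, each freq 1)
Words with frequency 2: king

1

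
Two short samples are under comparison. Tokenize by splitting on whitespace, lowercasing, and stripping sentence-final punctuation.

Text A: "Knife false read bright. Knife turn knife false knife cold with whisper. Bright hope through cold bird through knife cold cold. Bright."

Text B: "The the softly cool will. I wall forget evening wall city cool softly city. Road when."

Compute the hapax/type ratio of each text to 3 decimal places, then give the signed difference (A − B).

0.000

A: hapax=6, V=11, ratio=0.545
B: hapax=6, V=11, ratio=0.545
Difference = 0.545 − 0.545 = 0.000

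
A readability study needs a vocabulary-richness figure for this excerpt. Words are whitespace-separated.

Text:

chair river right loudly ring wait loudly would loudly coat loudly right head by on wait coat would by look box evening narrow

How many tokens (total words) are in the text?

23

Tokens: chair, river, right, loudly, ring, wait, loudly, would, loudly, coat, loudly, right, head, by, on, wait, coat, would, by, look, box, evening, narrow
N = 23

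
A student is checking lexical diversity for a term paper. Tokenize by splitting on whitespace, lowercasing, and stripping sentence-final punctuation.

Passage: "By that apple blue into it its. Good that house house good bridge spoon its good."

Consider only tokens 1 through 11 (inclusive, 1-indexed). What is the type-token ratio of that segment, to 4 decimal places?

0.8182

Segment tokens 1–11: by, that, apple, blue, into, it, its, good, that, house, house
Segment N = 11, segment V = 9.
TTR = 9 / 11 = 0.8182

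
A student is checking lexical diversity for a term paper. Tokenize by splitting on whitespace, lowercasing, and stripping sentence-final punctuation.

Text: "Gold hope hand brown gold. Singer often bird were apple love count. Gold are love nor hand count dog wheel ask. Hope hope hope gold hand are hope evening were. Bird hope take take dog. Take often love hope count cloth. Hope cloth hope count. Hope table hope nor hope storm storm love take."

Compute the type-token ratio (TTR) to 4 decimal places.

0.3889

N = 54 tokens, V = 21 types.
TTR = V / N = 21 / 54 = 0.3889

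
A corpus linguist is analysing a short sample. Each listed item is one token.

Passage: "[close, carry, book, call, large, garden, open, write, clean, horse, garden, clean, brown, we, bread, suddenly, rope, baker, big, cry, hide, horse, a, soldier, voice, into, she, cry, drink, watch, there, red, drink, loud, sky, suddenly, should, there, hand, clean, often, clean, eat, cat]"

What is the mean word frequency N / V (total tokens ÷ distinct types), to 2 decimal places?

N = 44 tokens, V = 35 types.
Mean frequency = N / V = 44 / 35 = 1.26

1.26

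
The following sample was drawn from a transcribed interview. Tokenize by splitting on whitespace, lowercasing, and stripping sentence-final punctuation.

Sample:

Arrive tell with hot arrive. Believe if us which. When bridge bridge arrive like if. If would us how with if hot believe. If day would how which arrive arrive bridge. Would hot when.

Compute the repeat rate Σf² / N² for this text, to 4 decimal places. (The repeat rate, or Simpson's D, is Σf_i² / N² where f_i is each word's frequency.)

0.0900

Frequencies: arrive:5, if:5, hot:3, bridge:3, would:3, with:2, believe:2, us:2, which:2, when:2, how:2, tell:1, like:1, day:1
Σf² = 104; N² = 1156
Repeat rate = 104 / 1156 = 0.0900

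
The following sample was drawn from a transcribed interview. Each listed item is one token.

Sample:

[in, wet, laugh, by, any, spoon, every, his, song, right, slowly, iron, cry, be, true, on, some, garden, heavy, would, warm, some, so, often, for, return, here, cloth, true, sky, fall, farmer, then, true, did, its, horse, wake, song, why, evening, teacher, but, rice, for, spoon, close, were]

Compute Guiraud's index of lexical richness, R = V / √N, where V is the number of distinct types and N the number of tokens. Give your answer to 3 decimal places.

N = 48, V = 42.
√N = 6.928203
R = 42 / 6.928203 = 6.062

6.062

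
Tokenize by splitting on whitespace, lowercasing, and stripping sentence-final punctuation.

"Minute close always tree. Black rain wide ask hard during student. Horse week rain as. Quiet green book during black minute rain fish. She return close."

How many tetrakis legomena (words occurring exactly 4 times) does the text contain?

0

Frequencies: rain:3, minute:2, close:2, black:2, during:2, always:1, tree:1, wide:1, ask:1, hard:1, student:1, horse:1, week:1, as:1, quiet:1, green:1, book:1, fish:1, she:1, return:1
Words with frequency 4: (none)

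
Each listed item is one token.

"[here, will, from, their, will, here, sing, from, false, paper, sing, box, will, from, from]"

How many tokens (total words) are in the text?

Tokens: here, will, from, their, will, here, sing, from, false, paper, sing, box, will, from, from
N = 15

15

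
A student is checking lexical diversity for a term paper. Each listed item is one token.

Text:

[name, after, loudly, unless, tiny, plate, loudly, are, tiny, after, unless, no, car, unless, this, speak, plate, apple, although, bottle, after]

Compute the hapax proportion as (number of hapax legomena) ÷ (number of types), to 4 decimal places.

Frequencies: after:3, unless:3, loudly:2, tiny:2, plate:2, name:1, are:1, no:1, car:1, this:1, speak:1, apple:1, although:1, bottle:1
Hapax count = 9; type count = 14.
Ratio = 9 / 14 = 0.6429

0.6429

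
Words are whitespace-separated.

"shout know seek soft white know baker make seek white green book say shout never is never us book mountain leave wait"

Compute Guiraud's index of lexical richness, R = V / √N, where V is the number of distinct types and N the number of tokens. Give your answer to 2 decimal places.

N = 22, V = 16.
√N = 4.690416
R = 16 / 4.690416 = 3.41

3.41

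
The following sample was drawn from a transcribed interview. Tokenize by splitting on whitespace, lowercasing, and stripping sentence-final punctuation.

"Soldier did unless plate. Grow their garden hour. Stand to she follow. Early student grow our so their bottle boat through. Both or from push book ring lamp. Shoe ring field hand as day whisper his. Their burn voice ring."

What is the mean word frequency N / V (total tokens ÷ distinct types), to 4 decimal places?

1.1429

N = 40 tokens, V = 35 types.
Mean frequency = N / V = 40 / 35 = 1.1429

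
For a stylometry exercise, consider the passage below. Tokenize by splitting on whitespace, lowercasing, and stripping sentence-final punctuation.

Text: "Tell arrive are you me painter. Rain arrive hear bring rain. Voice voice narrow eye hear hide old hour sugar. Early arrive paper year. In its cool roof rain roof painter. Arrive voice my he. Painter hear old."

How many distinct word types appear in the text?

25

Distinct types: {are, arrive, bring, cool, early, eye, he, hear, hide, hour, in, its, me, my, narrow, old, painter, paper, rain, roof, sugar, tell, voice, year, you}
V = 25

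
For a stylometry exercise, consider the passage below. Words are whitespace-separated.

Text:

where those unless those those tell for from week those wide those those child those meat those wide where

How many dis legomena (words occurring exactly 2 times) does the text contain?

2

Frequencies: those:8, where:2, wide:2, unless:1, tell:1, for:1, from:1, week:1, child:1, meat:1
Words with frequency 2: where, wide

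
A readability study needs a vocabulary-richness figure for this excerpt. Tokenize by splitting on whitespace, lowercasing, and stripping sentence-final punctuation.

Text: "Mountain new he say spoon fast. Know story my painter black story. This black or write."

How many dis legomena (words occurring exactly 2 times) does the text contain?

Frequencies: story:2, black:2, mountain:1, new:1, he:1, say:1, spoon:1, fast:1, know:1, my:1, painter:1, this:1, or:1, write:1
Words with frequency 2: black, story

2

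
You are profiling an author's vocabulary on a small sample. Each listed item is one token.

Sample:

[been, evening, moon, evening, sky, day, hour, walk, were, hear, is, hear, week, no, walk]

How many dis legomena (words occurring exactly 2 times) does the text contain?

3

Frequencies: evening:2, walk:2, hear:2, been:1, moon:1, sky:1, day:1, hour:1, were:1, is:1, week:1, no:1
Words with frequency 2: evening, hear, walk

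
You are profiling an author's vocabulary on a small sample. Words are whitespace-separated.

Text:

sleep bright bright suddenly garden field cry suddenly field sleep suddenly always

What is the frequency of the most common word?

Frequencies: suddenly:3, sleep:2, bright:2, field:2, garden:1, cry:1, always:1
Most common: 'suddenly' with frequency 3.

3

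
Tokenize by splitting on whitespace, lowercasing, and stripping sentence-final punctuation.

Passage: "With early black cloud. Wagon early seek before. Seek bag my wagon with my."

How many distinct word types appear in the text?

9

Distinct types: {bag, before, black, cloud, early, my, seek, wagon, with}
V = 9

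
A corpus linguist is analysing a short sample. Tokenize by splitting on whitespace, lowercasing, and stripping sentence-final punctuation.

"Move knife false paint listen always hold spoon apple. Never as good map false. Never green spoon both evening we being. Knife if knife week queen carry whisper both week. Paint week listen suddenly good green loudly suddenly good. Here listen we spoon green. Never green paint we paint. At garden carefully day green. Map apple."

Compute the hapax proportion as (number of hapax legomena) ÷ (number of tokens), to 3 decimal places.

0.286

Frequencies: green:5, paint:4, knife:3, listen:3, spoon:3, never:3, good:3, we:3, week:3, false:2, apple:2, map:2, both:2, suddenly:2, move:1, always:1, hold:1, as:1, evening:1, being:1, … (10 more, each freq 1)
Hapax count = 16; token count = 56.
Ratio = 16 / 56 = 0.286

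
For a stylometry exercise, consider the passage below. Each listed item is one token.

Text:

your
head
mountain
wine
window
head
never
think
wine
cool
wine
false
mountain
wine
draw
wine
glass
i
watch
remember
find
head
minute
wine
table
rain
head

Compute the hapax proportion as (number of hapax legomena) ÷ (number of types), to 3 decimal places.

0.833

Frequencies: wine:6, head:4, mountain:2, your:1, window:1, never:1, think:1, cool:1, false:1, draw:1, glass:1, i:1, watch:1, remember:1, find:1, minute:1, table:1, rain:1
Hapax count = 15; type count = 18.
Ratio = 15 / 18 = 0.833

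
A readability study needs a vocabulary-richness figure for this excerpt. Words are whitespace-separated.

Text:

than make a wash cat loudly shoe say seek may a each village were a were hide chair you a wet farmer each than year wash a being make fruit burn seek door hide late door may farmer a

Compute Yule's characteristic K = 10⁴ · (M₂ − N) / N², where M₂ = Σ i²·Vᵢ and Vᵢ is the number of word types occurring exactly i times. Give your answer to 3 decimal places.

Frequencies: a:6, than:2, make:2, wash:2, seek:2, may:2, each:2, were:2, hide:2, farmer:2, door:2, cat:1, loudly:1, shoe:1, say:1, village:1, chair:1, you:1, wet:1, year:1, … (4 more, each freq 1)
N = 39. Frequency spectrum: V_1=13, V_2=10, V_6=1
M₂ = 1²·13 + 2²·10 + 6²·1 = 89
K = 10000 × (89 − 39) / 39² = 328.731

328.731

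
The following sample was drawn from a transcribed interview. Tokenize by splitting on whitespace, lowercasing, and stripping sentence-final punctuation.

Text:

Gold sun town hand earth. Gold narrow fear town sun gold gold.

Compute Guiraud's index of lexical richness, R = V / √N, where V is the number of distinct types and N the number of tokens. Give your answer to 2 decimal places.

2.02

N = 12, V = 7.
√N = 3.464102
R = 7 / 3.464102 = 2.02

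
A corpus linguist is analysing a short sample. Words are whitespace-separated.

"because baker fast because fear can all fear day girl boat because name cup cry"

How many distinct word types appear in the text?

Distinct types: {all, baker, because, boat, can, cry, cup, day, fast, fear, girl, name}
V = 12

12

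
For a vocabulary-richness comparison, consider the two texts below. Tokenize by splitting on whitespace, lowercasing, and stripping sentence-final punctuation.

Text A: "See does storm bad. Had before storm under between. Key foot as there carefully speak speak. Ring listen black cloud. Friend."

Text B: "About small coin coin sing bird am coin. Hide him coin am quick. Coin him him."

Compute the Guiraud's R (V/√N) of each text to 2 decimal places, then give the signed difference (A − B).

A: V=19, N=21, R=4.15
B: V=9, N=16, R=2.25
Difference = 4.15 − 2.25 = 1.90

1.90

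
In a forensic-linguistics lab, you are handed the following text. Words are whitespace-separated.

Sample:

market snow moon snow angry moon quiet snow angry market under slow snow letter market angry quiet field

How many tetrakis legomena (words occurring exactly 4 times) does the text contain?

1

Frequencies: snow:4, market:3, angry:3, moon:2, quiet:2, under:1, slow:1, letter:1, field:1
Words with frequency 4: snow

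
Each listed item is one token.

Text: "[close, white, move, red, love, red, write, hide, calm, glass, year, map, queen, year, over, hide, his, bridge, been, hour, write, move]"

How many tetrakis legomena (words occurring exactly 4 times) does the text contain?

0

Frequencies: move:2, red:2, write:2, hide:2, year:2, close:1, white:1, love:1, calm:1, glass:1, map:1, queen:1, over:1, his:1, bridge:1, been:1, hour:1
Words with frequency 4: (none)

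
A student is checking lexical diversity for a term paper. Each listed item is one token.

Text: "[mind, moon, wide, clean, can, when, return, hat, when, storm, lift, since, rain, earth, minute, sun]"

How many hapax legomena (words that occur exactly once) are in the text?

14

Frequencies: when:2, mind:1, moon:1, wide:1, clean:1, can:1, return:1, hat:1, storm:1, lift:1, since:1, rain:1, earth:1, minute:1, sun:1
Hapax (freq=1): can, clean, earth, hat, lift, mind, minute, moon, rain, return, since, storm, sun, wide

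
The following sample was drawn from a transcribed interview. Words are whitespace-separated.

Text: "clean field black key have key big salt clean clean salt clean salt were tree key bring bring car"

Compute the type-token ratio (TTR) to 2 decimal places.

0.58

N = 19 tokens, V = 11 types.
TTR = V / N = 11 / 19 = 0.58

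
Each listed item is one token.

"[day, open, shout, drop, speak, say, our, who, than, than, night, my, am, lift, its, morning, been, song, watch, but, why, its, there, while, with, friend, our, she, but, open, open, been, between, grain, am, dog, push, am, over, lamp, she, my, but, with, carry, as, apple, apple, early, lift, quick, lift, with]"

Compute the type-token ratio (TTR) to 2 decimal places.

0.68

N = 53 tokens, V = 36 types.
TTR = V / N = 36 / 53 = 0.68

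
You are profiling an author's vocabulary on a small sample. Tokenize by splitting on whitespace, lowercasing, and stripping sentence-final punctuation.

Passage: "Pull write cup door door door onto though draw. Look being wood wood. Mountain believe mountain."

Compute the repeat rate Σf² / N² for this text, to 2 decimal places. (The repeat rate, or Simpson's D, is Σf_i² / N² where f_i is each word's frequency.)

0.10

Frequencies: door:3, wood:2, mountain:2, pull:1, write:1, cup:1, onto:1, though:1, draw:1, look:1, being:1, believe:1
Σf² = 26; N² = 256
Repeat rate = 26 / 256 = 0.10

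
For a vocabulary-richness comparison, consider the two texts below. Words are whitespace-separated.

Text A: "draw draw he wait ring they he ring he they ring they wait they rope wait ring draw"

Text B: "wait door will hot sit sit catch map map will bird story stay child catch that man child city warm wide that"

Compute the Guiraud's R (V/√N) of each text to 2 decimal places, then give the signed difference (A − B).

A: V=6, N=18, R=1.41
B: V=16, N=22, R=3.41
Difference = 1.41 − 3.41 = -2.00

-2.00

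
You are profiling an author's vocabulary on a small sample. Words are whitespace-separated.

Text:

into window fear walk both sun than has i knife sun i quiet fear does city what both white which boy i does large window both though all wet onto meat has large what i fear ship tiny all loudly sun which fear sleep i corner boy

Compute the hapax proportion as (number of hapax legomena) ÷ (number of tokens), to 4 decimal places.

Frequencies: i:5, fear:4, both:3, sun:3, window:2, has:2, does:2, what:2, which:2, boy:2, large:2, all:2, into:1, walk:1, than:1, knife:1, quiet:1, city:1, white:1, though:1, … (8 more, each freq 1)
Hapax count = 16; token count = 47.
Ratio = 16 / 47 = 0.3404

0.3404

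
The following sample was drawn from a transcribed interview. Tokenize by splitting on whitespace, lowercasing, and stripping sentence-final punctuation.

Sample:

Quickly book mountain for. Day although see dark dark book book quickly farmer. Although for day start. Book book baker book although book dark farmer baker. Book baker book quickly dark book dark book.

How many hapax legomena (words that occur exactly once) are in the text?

Frequencies: book:11, dark:5, quickly:3, although:3, baker:3, for:2, day:2, farmer:2, mountain:1, see:1, start:1
Hapax (freq=1): mountain, see, start

3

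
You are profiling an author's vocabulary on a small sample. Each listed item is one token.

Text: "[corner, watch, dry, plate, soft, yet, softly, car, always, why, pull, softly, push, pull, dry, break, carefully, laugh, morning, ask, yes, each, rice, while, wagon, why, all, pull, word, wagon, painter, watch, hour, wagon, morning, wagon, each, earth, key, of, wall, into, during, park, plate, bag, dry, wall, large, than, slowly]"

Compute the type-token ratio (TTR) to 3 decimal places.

N = 51 tokens, V = 37 types.
TTR = V / N = 37 / 51 = 0.725

0.725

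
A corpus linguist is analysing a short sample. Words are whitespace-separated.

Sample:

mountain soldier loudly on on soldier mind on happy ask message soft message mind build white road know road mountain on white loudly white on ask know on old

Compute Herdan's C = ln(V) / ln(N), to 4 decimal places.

N = 29, V = 14.
ln(V) = 2.639057, ln(N) = 3.367296
C = 2.639057 / 3.367296 = 0.7837

0.7837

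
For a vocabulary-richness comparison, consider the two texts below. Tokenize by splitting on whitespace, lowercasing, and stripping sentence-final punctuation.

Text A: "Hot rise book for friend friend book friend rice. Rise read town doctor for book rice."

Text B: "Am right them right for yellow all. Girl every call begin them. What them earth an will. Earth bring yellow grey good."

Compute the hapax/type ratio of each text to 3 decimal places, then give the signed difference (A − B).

A: hapax=4, V=9, ratio=0.444
B: hapax=13, V=17, ratio=0.765
Difference = 0.444 − 0.765 = -0.321

-0.321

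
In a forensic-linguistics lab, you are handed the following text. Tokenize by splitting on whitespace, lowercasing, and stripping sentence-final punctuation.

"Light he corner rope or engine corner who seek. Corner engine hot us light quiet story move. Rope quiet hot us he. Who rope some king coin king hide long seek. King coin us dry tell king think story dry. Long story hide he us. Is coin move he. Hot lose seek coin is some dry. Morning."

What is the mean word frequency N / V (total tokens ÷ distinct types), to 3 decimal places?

N = 57 tokens, V = 24 types.
Mean frequency = N / V = 57 / 24 = 2.375

2.375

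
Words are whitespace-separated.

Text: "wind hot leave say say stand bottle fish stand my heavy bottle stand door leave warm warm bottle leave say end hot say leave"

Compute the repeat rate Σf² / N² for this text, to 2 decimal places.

0.11

Frequencies: leave:4, say:4, stand:3, bottle:3, hot:2, warm:2, wind:1, fish:1, my:1, heavy:1, door:1, end:1
Σf² = 64; N² = 576
Repeat rate = 64 / 576 = 0.11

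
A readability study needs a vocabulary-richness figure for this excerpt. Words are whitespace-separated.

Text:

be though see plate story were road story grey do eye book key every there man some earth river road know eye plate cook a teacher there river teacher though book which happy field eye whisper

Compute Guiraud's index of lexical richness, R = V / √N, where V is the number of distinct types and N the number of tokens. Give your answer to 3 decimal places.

4.333

N = 36, V = 26.
√N = 6.000000
R = 26 / 6.000000 = 4.333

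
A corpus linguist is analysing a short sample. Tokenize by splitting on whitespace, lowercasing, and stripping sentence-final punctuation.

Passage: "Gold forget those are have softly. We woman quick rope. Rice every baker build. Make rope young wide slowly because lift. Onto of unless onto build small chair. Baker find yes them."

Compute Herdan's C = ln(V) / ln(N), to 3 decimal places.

0.961

N = 32, V = 28.
ln(V) = 3.332205, ln(N) = 3.465736
C = 3.332205 / 3.465736 = 0.961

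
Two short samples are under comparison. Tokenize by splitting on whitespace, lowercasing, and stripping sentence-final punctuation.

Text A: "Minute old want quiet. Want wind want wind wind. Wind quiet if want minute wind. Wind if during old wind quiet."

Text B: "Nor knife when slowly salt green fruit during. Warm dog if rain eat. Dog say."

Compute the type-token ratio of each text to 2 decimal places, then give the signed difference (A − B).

TTR(A) = 7/21 = 0.33
TTR(B) = 14/15 = 0.93
Difference = 0.33 − 0.93 = -0.60

-0.60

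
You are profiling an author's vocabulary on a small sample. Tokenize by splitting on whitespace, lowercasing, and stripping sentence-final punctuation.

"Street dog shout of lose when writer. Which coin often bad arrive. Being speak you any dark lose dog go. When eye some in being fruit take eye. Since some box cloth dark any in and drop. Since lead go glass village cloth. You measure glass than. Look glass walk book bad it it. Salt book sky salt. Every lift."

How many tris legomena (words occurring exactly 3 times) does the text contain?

Frequencies: glass:3, dog:2, lose:2, when:2, bad:2, being:2, you:2, any:2, dark:2, go:2, eye:2, some:2, in:2, since:2, cloth:2, book:2, it:2, salt:2, street:1, shout:1, … (21 more, each freq 1)
Words with frequency 3: glass

1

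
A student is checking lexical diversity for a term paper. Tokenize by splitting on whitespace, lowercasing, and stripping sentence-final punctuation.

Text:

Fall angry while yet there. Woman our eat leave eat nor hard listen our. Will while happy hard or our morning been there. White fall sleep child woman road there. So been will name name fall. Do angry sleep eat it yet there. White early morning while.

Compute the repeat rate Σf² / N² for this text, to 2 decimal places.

0.05

Frequencies: there:4, fall:3, while:3, our:3, eat:3, angry:2, yet:2, woman:2, hard:2, will:2, morning:2, been:2, white:2, sleep:2, name:2, leave:1, nor:1, listen:1, happy:1, or:1, … (6 more, each freq 1)
Σf² = 103; N² = 2209
Repeat rate = 103 / 2209 = 0.05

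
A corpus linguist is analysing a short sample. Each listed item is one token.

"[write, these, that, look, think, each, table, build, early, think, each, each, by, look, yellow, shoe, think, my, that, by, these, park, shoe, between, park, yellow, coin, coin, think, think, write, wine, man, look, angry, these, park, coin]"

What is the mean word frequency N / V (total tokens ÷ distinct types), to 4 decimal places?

N = 38 tokens, V = 19 types.
Mean frequency = N / V = 38 / 19 = 2.0000

2.0000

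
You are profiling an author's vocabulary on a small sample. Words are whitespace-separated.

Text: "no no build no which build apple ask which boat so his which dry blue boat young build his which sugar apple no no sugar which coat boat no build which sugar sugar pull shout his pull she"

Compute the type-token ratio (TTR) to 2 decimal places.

0.42

N = 38 tokens, V = 16 types.
TTR = V / N = 16 / 38 = 0.42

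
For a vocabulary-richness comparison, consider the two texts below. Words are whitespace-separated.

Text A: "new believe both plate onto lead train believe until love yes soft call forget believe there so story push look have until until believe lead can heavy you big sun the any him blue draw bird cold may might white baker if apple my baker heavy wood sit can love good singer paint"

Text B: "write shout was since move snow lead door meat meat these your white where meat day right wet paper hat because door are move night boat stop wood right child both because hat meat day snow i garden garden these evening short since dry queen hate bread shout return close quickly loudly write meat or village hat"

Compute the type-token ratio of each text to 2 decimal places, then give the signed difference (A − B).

TTR(A) = 43/53 = 0.81
TTR(B) = 40/57 = 0.70
Difference = 0.81 − 0.70 = 0.11

0.11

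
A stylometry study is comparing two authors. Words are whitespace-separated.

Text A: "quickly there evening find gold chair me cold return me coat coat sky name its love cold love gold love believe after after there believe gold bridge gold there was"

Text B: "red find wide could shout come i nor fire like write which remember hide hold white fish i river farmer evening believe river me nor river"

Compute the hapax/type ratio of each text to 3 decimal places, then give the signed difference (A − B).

-0.308

A: hapax=10, V=18, ratio=0.556
B: hapax=19, V=22, ratio=0.864
Difference = 0.556 − 0.864 = -0.308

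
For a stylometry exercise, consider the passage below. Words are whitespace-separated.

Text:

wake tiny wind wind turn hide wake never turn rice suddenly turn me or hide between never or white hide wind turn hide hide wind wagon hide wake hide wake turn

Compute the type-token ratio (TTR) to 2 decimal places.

N = 31 tokens, V = 13 types.
TTR = V / N = 13 / 31 = 0.42

0.42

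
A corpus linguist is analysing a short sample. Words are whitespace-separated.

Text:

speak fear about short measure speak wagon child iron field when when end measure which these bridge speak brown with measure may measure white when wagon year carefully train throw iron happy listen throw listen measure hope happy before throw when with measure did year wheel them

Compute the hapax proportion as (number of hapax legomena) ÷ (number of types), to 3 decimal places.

Frequencies: measure:6, when:4, speak:3, throw:3, wagon:2, iron:2, with:2, year:2, happy:2, listen:2, fear:1, about:1, short:1, child:1, field:1, end:1, which:1, these:1, bridge:1, brown:1, … (9 more, each freq 1)
Hapax count = 19; type count = 29.
Ratio = 19 / 29 = 0.655

0.655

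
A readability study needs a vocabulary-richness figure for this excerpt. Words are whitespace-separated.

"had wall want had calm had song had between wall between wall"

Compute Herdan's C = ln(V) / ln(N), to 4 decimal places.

0.7211

N = 12, V = 6.
ln(V) = 1.791759, ln(N) = 2.484907
C = 1.791759 / 2.484907 = 0.7211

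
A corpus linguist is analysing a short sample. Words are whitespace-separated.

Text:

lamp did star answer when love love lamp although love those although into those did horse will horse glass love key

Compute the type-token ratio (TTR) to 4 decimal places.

0.6190

N = 21 tokens, V = 13 types.
TTR = V / N = 13 / 21 = 0.6190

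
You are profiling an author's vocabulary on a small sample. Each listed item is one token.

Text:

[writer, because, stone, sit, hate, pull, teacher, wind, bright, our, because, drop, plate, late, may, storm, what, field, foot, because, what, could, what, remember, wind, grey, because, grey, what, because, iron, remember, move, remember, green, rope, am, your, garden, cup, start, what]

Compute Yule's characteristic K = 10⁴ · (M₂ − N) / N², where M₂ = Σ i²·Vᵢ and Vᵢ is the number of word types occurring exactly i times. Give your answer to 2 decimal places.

283.45

Frequencies: because:5, what:5, remember:3, wind:2, grey:2, writer:1, stone:1, sit:1, hate:1, pull:1, teacher:1, bright:1, our:1, drop:1, plate:1, late:1, may:1, storm:1, field:1, foot:1, … (10 more, each freq 1)
N = 42. Frequency spectrum: V_1=25, V_2=2, V_3=1, V_5=2
M₂ = 1²·25 + 2²·2 + 3²·1 + 5²·2 = 92
K = 10000 × (92 − 42) / 42² = 283.45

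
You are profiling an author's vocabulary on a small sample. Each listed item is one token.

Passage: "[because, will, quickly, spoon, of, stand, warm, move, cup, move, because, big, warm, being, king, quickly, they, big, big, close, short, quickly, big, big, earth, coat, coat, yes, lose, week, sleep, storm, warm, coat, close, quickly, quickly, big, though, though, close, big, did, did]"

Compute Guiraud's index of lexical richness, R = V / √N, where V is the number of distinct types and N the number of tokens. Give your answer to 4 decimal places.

3.6181

N = 44, V = 24.
√N = 6.633250
R = 24 / 6.633250 = 3.6181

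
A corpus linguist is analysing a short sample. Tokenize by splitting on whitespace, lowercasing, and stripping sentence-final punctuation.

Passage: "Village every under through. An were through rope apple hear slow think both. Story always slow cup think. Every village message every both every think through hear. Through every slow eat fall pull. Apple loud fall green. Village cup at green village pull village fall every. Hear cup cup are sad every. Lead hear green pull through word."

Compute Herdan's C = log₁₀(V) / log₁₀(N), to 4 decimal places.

0.8024

N = 58, V = 26.
log₁₀(V) = 1.414973, log₁₀(N) = 1.763428
C = 1.414973 / 1.763428 = 0.8024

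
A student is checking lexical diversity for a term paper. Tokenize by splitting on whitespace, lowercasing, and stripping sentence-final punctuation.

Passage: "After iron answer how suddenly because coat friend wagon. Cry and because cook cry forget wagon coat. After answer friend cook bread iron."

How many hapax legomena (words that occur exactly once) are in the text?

Frequencies: after:2, iron:2, answer:2, because:2, coat:2, friend:2, wagon:2, cry:2, cook:2, how:1, suddenly:1, and:1, forget:1, bread:1
Hapax (freq=1): and, bread, forget, how, suddenly

5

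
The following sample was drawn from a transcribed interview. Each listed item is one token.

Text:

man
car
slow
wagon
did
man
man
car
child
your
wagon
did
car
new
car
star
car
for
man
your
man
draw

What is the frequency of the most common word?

5

Frequencies: man:5, car:5, wagon:2, did:2, your:2, slow:1, child:1, new:1, star:1, for:1, draw:1
Most common: 'man' with frequency 5.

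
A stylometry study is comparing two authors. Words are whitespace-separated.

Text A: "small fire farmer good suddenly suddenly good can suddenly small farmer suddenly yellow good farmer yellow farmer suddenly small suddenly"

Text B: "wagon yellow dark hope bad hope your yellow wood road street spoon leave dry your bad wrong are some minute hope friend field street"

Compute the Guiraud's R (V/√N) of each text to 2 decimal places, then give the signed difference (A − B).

A: V=7, N=20, R=1.57
B: V=18, N=24, R=3.67
Difference = 1.57 − 3.67 = -2.10

-2.10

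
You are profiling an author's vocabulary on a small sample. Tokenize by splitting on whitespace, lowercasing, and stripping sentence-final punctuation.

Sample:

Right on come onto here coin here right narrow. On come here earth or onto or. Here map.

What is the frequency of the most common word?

Frequencies: here:4, right:2, on:2, come:2, onto:2, or:2, coin:1, narrow:1, earth:1, map:1
Most common: 'here' with frequency 4.

4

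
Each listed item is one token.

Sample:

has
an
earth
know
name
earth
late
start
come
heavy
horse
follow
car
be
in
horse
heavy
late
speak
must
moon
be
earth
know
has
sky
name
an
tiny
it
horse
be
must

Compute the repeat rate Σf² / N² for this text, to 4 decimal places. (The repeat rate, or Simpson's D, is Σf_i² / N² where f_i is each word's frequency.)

Frequencies: earth:3, horse:3, be:3, has:2, an:2, know:2, name:2, late:2, heavy:2, must:2, start:1, come:1, follow:1, car:1, in:1, speak:1, moon:1, sky:1, tiny:1, it:1
Σf² = 65; N² = 1089
Repeat rate = 65 / 1089 = 0.0597

0.0597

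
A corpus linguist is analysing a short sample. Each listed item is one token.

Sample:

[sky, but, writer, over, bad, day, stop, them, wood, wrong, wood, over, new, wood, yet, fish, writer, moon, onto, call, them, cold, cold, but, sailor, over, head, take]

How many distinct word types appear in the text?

20

Distinct types: {bad, but, call, cold, day, fish, head, moon, new, onto, over, sailor, sky, stop, take, them, wood, writer, wrong, yet}
V = 20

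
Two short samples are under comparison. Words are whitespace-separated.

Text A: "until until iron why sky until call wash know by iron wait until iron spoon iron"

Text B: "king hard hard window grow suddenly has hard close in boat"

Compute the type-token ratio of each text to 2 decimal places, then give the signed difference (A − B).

TTR(A) = 10/16 = 0.63
TTR(B) = 9/11 = 0.82
Difference = 0.63 − 0.82 = -0.19

-0.19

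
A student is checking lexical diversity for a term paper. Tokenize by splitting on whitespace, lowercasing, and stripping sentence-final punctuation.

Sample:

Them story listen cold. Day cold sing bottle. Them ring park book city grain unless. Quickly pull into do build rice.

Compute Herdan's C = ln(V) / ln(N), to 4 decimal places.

N = 21, V = 19.
ln(V) = 2.944439, ln(N) = 3.044522
C = 2.944439 / 3.044522 = 0.9671

0.9671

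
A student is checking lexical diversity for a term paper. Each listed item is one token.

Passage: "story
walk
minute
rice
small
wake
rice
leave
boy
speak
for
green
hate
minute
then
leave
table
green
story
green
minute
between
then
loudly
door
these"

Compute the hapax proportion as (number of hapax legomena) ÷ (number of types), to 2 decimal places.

0.67

Frequencies: minute:3, green:3, story:2, rice:2, leave:2, then:2, walk:1, small:1, wake:1, boy:1, speak:1, for:1, hate:1, table:1, between:1, loudly:1, door:1, these:1
Hapax count = 12; type count = 18.
Ratio = 12 / 18 = 0.67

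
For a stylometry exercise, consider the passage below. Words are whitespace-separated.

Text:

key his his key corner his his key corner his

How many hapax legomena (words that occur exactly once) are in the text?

Frequencies: his:5, key:3, corner:2
Hapax (freq=1): (none)

0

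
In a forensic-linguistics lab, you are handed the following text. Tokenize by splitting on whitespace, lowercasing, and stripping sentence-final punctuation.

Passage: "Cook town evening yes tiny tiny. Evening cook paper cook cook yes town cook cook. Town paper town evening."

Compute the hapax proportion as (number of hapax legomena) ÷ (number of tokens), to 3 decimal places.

Frequencies: cook:6, town:4, evening:3, yes:2, tiny:2, paper:2
Hapax count = 0; token count = 19.
Ratio = 0 / 19 = 0.000

0.000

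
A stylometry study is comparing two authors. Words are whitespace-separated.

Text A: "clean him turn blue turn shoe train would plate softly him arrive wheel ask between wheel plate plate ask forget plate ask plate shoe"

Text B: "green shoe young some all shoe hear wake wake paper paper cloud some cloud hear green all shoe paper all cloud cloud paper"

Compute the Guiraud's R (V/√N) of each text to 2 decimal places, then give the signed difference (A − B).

A: V=14, N=24, R=2.86
B: V=9, N=23, R=1.88
Difference = 2.86 − 1.88 = 0.98

0.98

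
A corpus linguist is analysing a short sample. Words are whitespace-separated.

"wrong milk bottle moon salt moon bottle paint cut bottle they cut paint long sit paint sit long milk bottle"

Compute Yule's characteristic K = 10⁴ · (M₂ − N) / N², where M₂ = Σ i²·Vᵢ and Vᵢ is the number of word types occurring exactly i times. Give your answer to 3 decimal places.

700.000

Frequencies: bottle:4, paint:3, milk:2, moon:2, cut:2, long:2, sit:2, wrong:1, salt:1, they:1
N = 20. Frequency spectrum: V_1=3, V_2=5, V_3=1, V_4=1
M₂ = 1²·3 + 2²·5 + 3²·1 + 4²·1 = 48
K = 10000 × (48 − 20) / 20² = 700.000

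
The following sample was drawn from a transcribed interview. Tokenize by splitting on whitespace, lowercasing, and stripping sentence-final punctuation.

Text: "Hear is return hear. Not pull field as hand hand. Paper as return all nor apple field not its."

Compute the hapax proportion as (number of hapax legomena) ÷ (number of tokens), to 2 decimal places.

0.37

Frequencies: hear:2, return:2, not:2, field:2, as:2, hand:2, is:1, pull:1, paper:1, all:1, nor:1, apple:1, its:1
Hapax count = 7; token count = 19.
Ratio = 7 / 19 = 0.37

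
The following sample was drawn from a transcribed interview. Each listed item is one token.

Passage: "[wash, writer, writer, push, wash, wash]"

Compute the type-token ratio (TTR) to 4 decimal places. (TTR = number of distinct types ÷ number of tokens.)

0.5000

N = 6 tokens, V = 3 types.
TTR = V / N = 3 / 6 = 0.5000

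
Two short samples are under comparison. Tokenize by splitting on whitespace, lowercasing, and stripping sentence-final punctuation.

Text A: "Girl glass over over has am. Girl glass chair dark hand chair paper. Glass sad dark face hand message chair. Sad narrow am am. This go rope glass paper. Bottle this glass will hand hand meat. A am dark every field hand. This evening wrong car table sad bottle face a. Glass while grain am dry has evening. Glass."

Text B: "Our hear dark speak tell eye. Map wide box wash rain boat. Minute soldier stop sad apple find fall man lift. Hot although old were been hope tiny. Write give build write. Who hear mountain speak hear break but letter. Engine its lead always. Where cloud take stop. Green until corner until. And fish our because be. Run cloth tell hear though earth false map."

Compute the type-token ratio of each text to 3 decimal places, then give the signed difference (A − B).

-0.354

TTR(A) = 29/59 = 0.492
TTR(B) = 55/65 = 0.846
Difference = 0.492 − 0.846 = -0.354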